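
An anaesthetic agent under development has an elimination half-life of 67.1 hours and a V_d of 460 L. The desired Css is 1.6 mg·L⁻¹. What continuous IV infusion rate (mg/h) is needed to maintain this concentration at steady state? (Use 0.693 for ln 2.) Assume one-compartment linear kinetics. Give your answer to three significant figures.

CL = 0.693 × Vd / t½ = 0.693 × 460.0 / 67.1 = 4.751 L/h
Infusion rate = CL × Css = 4.751 × 1.6 = 7.602 mg/h

7.60 mg/h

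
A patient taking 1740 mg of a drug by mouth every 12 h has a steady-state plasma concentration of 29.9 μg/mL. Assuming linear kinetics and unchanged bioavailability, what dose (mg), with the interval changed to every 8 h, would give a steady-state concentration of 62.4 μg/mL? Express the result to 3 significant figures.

2420 mg

With linear kinetics, Css is proportional to dose rate (D/τ) at fixed clearance.
D₂ = D₁ × (Css,target / Css,current) × (τ₂/τ₁) = 1740 × (62.4/29.9) × (8/12) = 2421 mg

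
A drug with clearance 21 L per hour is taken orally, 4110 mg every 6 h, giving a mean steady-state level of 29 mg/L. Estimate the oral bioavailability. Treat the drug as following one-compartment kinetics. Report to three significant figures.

0.889

F·D/τ = CL·Css at steady state → F = CL·Css·τ / D.
F = 21 × 29 × 6 / 4110 = 0.889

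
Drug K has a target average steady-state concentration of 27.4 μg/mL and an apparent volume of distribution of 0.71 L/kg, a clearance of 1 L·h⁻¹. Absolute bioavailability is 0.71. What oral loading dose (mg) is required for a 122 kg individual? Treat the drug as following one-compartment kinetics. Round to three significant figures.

Total Vd = 0.71 × 122 = 86.62 L
LD = Vd × C / F = 86.62 × 27.40 / 0.71 = 3343 mg

3340 mg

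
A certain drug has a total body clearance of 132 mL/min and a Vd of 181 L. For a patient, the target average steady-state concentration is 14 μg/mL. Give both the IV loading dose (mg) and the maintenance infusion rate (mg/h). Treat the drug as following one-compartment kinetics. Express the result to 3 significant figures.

(a) 2530 mg; (b) 111 mg/h

Loading dose = Vd × C = 181.0 × 14 = 2534 mg
CL = 132 mL/min × 60/1000 = 7.920 L/h
Maintenance infusion rate = CL × Css = 7.920 × 14 = 110.9 mg/h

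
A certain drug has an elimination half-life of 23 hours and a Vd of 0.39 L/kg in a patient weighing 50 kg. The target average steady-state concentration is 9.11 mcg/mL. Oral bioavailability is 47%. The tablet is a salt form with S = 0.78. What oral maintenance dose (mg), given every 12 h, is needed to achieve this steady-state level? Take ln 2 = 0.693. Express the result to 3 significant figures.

175 mg

Total Vd = 0.39 × 50 = 19.50 L
CL = ln 2 · Vd / t½ = 0.693 × 19.50 / 23 = 0.5875 L/h
D = CL × Css × τ / F / S = 0.5875 × 9.11 × 12 / 0.47 / 0.78 = 175.2 mg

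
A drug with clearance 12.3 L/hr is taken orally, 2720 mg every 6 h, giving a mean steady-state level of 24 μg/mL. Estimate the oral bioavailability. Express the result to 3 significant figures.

0.651

F·D/τ = CL·Css at steady state → F = CL·Css·τ / D.
F = 12.3 × 24 × 6 / 2720 = 0.651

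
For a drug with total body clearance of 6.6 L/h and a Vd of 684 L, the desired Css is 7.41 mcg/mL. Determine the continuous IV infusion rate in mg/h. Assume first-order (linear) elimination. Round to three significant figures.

Infusion rate = CL · Css = 6.600 L/h × 7.41 mg/L = 48.91 mg/h

48.9 mg/h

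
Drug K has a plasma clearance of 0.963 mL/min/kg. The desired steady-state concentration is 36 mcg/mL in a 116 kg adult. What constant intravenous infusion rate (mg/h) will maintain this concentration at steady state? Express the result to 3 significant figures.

241 mg/h

CL = 0.963 mL/min/kg × 116 kg = 111.7 mL/min = 111.7 × 60/1000 = 6.702 L/h
Infusion rate = CL · Css = 6.702 L/h × 36 mg/L = 241.3 mg/h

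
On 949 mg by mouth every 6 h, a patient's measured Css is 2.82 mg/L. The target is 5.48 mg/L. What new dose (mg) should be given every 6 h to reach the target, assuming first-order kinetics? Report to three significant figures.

With linear kinetics, Css is proportional to dose rate (D/τ) at fixed clearance.
D₂ = D₁ × (Css,target / Css,current) = 949 × 5.48/2.82 = 1844 mg

1840 mg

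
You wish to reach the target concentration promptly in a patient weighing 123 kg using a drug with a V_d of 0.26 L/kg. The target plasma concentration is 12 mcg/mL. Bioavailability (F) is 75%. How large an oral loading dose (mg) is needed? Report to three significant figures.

Vd(total) = 123 kg × 0.26 L/kg = 31.98 L
The loading dose fills Vd to the target concentration.
LD = Vd × C / F = 31.98 × 12.00 / 0.75 = 511.7 mg

512 mg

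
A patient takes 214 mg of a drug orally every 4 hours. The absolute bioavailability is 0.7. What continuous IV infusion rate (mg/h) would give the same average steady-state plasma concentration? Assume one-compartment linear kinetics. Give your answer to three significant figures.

Equivalent systemic input: infusion rate = F·D/τ.
Rate = 0.7 × 214 / 4 = 37.45 mg/h

37.5 mg/h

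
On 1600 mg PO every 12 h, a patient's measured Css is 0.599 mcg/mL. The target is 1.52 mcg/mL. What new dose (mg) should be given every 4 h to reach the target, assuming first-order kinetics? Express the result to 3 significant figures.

With linear kinetics, Css is proportional to dose rate (D/τ) at fixed clearance.
D₂ = D₁ × (Css,target / Css,current) × (τ₂/τ₁) = 1600 × (1.52/0.599) × (4/12) = 1353 mg

1350 mg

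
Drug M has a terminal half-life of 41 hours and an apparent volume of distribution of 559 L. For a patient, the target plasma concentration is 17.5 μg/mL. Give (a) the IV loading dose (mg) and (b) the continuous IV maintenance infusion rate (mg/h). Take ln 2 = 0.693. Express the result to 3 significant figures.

LD = Vd × C = 559.0 × 17.5 = 9783 mg
CL = 0.693 × Vd / t½ = 0.693 × 559.0 / 41 = 9.448 L/h
Infusion rate = CL × Css = 9.448 × 17.5 = 165.3 mg/h

(a) 9780 mg; (b) 165 mg/h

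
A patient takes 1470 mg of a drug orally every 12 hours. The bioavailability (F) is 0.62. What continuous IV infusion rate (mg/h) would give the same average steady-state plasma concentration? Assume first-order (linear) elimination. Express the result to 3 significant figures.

76.0 mg/h

Equivalent systemic input: infusion rate = F·D/τ.
Rate = 0.62 × 1470 / 12 = 75.95 mg/h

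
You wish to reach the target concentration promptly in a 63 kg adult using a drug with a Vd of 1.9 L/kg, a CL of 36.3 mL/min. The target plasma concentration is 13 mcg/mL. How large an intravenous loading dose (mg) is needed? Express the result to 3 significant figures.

1560 mg

Total Vd = 1.9 × 63 = 119.7 L
LD = Vd × C = 119.7 × 13.00 = 1556 mg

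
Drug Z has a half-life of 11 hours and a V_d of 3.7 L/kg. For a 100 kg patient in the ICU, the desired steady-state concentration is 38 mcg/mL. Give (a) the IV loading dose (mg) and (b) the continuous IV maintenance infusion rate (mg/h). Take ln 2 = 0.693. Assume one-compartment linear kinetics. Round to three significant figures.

(a) 14100 mg; (b) 886 mg/h

Total Vd = 3.7 × 100 = 370.0 L
LD = Vd × C = 370.0 × 38 = 14060 mg
CL = 0.693 × Vd / t½ = 0.693 × 370.0 / 11 = 23.31 L/h
Infusion rate = CL × Css = 23.31 × 38 = 885.8 mg/h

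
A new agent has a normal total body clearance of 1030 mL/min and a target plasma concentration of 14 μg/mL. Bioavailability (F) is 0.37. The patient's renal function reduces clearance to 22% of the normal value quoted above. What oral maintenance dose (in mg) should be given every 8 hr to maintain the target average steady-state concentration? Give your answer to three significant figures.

4120 mg

CL = 1030 mL/min × 60/1000 = 61.80 L/h
Patient clearance = 0.22 × 61.80 = 13.60 L/h
D = CL × Css × τ / F = 13.60 × 14 × 8 / 0.37 = 4117 mg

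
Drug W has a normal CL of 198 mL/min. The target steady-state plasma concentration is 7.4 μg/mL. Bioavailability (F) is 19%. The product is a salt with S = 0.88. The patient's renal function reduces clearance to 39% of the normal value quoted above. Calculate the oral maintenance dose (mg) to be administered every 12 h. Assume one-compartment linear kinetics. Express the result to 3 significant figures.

2460 mg

CL = 198 mL/min × 60/1000 = 11.88 L/h
Patient clearance = 0.39 × 11.88 = 4.633 L/h
D = CL × Css × τ / F / S = 4.633 × 7.4 × 12 / 0.19 / 0.88 = 2461 mg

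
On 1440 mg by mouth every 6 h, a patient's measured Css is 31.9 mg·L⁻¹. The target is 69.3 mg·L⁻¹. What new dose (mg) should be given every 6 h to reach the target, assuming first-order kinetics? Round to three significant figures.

For first-order elimination, Css ∝ F·D/(CL·τ); F and CL are unchanged, so Css ∝ D/τ.
D₂ = D₁ × (Css,target / Css,current) = 1440 × 69.3/31.9 = 3128 mg

3130 mg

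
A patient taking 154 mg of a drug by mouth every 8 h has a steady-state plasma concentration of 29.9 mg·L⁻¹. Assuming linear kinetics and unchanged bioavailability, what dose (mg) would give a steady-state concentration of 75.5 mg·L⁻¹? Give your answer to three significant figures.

389 mg

For first-order elimination, Css ∝ F·D/(CL·τ); F and CL are unchanged, so Css ∝ D/τ.
D₂ = D₁ × (Css,target / Css,current) = 154 × 75.5/29.9 = 388.9 mg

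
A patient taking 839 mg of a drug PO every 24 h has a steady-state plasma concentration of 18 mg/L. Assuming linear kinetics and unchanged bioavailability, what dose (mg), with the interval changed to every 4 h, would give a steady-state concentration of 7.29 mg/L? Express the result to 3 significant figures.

For first-order elimination, Css ∝ F·D/(CL·τ); F and CL are unchanged, so Css ∝ D/τ.
D₂ = D₁ × (Css,target / Css,current) × (τ₂/τ₁) = 839 × (7.29/18) × (4/24) = 56.63 mg

56.6 mg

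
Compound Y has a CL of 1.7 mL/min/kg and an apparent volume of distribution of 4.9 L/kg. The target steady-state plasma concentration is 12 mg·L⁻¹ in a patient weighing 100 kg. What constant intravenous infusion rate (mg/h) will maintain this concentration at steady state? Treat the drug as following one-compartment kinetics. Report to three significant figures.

CL = 1.7 mL/min/kg × 100 kg = 170.0 mL/min = 170.0 × 60/1000 = 10.20 L/h
R₀ = 10.20 × 12 = 122.4 mg/h

122 mg/h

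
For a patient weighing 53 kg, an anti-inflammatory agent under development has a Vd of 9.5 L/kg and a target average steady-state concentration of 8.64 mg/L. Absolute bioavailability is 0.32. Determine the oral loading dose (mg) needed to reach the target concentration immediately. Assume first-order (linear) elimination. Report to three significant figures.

13600 mg

Vd(total) = 53 kg × 9.5 L/kg = 503.5 L
LD = Vd × C / F = 503.5 × 8.640 / 0.32 = 13590 mg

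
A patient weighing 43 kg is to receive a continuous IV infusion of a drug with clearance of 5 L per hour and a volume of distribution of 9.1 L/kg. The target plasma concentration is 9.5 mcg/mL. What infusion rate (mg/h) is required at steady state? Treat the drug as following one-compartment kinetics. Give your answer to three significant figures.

Vd does not affect the maintenance rate; only clearance governs steady-state input.
Rate = CL × Css = 5.000 × 9.5 = 47.50 mg/h

47.5 mg/h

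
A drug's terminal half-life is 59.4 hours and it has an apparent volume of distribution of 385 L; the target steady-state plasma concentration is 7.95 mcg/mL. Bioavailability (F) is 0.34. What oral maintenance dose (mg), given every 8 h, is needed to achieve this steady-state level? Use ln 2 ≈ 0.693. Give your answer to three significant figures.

840 mg

CL = 0.693 × Vd / t½ = 0.693 × 385.0 / 59.4 = 4.492 L/h
D = CL × Css × τ / F = 4.492 × 7.95 × 8 / 0.34 = 840.3 mg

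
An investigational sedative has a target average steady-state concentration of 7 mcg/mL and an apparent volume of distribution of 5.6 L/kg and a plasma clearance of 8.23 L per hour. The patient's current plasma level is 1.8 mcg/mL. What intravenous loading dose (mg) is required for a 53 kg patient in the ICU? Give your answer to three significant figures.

1540 mg

Total Vd = 5.6 × 53 = 296.8 L
Concentration deficit ΔC = 7 − 1.8 = 5.200 mg/L
LD = Vd × ΔC = 296.8 × 5.200 = 1543 mg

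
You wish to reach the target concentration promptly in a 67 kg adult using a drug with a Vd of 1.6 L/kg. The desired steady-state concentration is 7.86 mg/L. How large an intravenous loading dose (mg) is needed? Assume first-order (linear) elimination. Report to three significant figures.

Vd(total) = 67 kg × 1.6 L/kg = 107.2 L
LD = Vd × C = 107.2 × 7.860 = 842.6 mg

843 mg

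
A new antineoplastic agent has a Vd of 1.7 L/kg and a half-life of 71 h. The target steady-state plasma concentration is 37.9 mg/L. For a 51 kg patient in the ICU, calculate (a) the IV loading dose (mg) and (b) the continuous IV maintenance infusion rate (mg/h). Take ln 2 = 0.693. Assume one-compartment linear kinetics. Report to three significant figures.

(a) 3290 mg; (b) 32.1 mg/h

Vd = 1.7 L/kg × 51 kg = 86.70 L
LD = Vd × C = 86.70 × 37.9 = 3286 mg
CL = 0.693 × Vd / t½ = 0.693 × 86.70 / 71 = 0.8462 L/h
Infusion rate = CL × Css = 0.8462 × 37.9 = 32.07 mg/h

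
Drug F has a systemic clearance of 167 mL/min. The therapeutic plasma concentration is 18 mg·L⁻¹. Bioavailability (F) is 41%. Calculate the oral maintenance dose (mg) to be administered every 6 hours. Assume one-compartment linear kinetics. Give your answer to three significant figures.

CL = 167 mL/min × 60/1000 = 10.02 L/h
At steady state, dose per interval replaces the amount cleared in that interval: F·D/τ = CL·Css.
D = CL × Css × τ / F = 10.02 × 18 × 6 / 0.41 = 2639 mg

2640 mg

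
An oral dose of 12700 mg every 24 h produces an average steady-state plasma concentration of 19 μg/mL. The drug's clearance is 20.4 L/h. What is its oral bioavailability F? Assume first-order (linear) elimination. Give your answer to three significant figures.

0.732

F·D/τ = CL·Css at steady state → F = CL·Css·τ / D.
F = 20.4 × 19 × 24 / 12700 = 0.732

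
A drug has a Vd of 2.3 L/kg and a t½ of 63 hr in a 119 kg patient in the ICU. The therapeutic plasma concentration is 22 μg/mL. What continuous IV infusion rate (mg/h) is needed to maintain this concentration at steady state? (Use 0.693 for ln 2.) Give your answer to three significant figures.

66.2 mg/h

Vd(total) = 119 kg × 2.3 L/kg = 273.7 L
CL = ln 2 · Vd / t½ = 0.693 × 273.7 / 63 = 3.011 L/h
Infusion rate = CL × Css = 3.011 × 22 = 66.24 mg/h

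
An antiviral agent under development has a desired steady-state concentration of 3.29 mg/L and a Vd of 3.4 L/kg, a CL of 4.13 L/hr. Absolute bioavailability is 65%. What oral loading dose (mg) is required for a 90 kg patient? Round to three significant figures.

Vd = 3.4 L/kg × 90 kg = 306.0 L
LD = Vd × C / F = 306.0 × 3.290 / 0.65 = 1549 mg

1550 mg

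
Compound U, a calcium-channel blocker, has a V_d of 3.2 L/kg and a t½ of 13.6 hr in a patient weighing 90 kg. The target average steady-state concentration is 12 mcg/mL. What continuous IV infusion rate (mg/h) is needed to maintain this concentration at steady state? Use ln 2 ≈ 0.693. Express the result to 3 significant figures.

Vd = 3.2 L/kg × 90 kg = 288.0 L
k = 0.693/13.6 = 0.05096 h⁻¹, so CL = k·Vd = 0.05096 × 288.0 = 14.68 L/h
Infusion rate = CL × Css = 14.68 × 12 = 176.2 mg/h

176 mg/h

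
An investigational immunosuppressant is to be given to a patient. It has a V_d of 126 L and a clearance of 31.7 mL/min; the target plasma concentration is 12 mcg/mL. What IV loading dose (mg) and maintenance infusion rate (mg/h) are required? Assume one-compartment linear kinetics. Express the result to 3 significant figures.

(a) 1510 mg; (b) 22.8 mg/h

Loading dose = Vd × C = 126.0 × 12 = 1512 mg
Convert clearance: 31.7 mL/min × 60 min/h ÷ 1000 mL/L = 1.902 L/h
Maintenance: replace elimination → rate = CL × Css = 1.902 × 12 = 22.82 mg/h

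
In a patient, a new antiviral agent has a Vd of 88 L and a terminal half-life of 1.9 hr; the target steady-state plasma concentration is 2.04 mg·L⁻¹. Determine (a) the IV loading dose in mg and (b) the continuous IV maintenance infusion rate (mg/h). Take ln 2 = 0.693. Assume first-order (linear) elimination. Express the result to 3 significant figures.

LD = Vd × C = 88.00 × 2.04 = 179.5 mg
CL = 0.693 × Vd / t½ = 0.693 × 88.00 / 1.9 = 32.10 L/h
Infusion rate = CL × Css = 32.10 × 2.04 = 65.48 mg/h

(a) 180 mg; (b) 65.5 mg/h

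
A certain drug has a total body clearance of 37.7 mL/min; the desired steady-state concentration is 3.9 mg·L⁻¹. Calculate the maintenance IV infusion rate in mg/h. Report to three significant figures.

8.82 mg/h

Convert clearance: 37.7 mL/min × 60 min/h ÷ 1000 mL/L = 2.262 L/h
Rate = CL × Css = 2.262 × 3.9 = 8.822 mg/h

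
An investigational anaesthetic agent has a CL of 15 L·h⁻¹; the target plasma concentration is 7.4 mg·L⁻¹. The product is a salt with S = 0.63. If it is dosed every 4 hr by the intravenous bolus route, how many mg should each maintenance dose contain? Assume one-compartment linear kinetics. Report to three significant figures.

D = CL × Css × τ / S = 15.00 × 7.4 × 4 / 0.63 = 704.8 mg

705 mg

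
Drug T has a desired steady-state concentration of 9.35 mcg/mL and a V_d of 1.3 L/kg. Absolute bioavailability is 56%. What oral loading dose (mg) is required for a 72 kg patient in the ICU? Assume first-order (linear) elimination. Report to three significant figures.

Vd(total) = 72 kg × 1.3 L/kg = 93.60 L
The loading dose fills Vd to the target concentration.
LD = Vd × C / F = 93.60 × 9.350 / 0.56 = 1563 mg

1560 mg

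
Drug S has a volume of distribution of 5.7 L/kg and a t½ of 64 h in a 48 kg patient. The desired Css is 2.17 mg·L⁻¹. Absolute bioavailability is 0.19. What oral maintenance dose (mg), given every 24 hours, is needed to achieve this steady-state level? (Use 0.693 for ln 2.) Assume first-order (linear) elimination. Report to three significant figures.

812 mg

Vd = 5.7 L/kg × 48 kg = 273.6 L
CL = 0.693 × Vd / t½ = 0.693 × 273.6 / 64 = 2.963 L/h
D = CL × Css × τ / F = 2.963 × 2.17 × 24 / 0.19 = 812.2 mg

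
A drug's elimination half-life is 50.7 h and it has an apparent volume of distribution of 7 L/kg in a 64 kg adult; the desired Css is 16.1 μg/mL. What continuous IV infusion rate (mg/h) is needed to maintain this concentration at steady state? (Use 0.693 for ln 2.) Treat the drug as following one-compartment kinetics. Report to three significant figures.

Total Vd = 7 × 64 = 448.0 L
k = 0.693/50.7 = 0.01367 h⁻¹, so CL = k·Vd = 0.01367 × 448.0 = 6.124 L/h
Infusion rate = CL × Css = 6.124 × 16.1 = 98.60 mg/h

98.6 mg/h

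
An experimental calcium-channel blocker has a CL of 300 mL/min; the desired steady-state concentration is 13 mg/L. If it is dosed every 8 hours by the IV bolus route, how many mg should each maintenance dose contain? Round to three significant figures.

CL = 300 mL/min × 60/1000 = 18.00 L/h
At steady state, dose per interval replaces the amount cleared in that interval: D/τ = CL·Css.
D = CL × Css × τ = 18.00 × 13 × 8 = 1872 mg

1870 mg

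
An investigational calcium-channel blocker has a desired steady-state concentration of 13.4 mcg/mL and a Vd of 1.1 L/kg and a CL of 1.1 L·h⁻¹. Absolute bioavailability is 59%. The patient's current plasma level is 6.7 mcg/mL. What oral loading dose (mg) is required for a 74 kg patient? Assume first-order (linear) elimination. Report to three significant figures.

924 mg

Vd(total) = 74 kg × 1.1 L/kg = 81.40 L
LD is governed by Vd — clearance does not enter the loading-dose calculation.
Concentration deficit ΔC = 13.4 − 6.7 = 6.700 mg/L
LD = Vd × ΔC / F = 81.40 × 6.700 / 0.59 = 924.4 mg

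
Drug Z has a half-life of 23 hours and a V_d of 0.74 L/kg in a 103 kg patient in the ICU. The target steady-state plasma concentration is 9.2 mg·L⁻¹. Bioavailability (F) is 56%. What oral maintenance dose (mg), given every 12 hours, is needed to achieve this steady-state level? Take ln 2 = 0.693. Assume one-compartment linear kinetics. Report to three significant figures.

453 mg

Vd = 0.74 L/kg × 103 kg = 76.22 L
CL = ln 2 · Vd / t½ = 0.693 × 76.22 / 23 = 2.297 L/h
D = CL × Css × τ / F = 2.297 × 9.2 × 12 / 0.56 = 452.8 mg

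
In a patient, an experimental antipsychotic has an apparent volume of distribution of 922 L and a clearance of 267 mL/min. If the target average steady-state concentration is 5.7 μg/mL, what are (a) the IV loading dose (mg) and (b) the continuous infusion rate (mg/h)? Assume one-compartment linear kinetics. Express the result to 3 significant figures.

(a) 5260 mg; (b) 91.3 mg/h

Loading dose = Vd × C = 922.0 × 5.7 = 5255 mg
CL = 267 mL/min × 60/1000 = 16.02 L/h
Infusion rate = 16.02 L/h × 5.7 mg/L = 91.31 mg/h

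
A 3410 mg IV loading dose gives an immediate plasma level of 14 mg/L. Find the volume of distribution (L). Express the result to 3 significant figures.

Immediately after an IV bolus, C₀ = Dose / Vd, so Vd = Dose / C₀.
Vd = 3410 / 14 = 243.6 L

244 L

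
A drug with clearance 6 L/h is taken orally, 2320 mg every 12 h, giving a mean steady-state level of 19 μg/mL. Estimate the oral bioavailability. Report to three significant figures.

F·D/τ = CL·Css at steady state → F = CL·Css·τ / D.
F = 6 × 19 × 12 / 2320 = 0.590

0.590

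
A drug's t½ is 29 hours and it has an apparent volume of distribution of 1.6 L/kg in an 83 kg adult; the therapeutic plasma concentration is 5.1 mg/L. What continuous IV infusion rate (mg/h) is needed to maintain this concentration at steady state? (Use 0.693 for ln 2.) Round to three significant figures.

16.2 mg/h

Total Vd = 1.6 × 83 = 132.8 L
k = 0.693/29 = 0.02390 h⁻¹, so CL = k·Vd = 0.02390 × 132.8 = 3.174 L/h
Infusion rate = CL × Css = 3.174 × 5.1 = 16.19 mg/h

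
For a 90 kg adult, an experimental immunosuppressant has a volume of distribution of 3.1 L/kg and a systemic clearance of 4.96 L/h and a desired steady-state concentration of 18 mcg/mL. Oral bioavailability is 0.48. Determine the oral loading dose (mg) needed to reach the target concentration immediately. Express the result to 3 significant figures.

10500 mg

Vd = 3.1 L/kg × 90 kg = 279.0 L
The loading dose fills Vd to the target concentration.
LD = Vd × C / F = 279.0 × 18.00 / 0.48 = 10460 mg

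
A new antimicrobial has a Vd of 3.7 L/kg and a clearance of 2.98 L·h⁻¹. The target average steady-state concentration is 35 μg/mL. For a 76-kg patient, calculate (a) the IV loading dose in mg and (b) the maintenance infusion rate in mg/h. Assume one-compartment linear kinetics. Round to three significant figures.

Vd(total) = 76 kg × 3.7 L/kg = 281.2 L
Loading dose = Vd × C = 281.2 × 35 = 9842 mg
Infusion rate = 2.980 L/h × 35 mg/L = 104.3 mg/h

(a) 9840 mg; (b) 104 mg/h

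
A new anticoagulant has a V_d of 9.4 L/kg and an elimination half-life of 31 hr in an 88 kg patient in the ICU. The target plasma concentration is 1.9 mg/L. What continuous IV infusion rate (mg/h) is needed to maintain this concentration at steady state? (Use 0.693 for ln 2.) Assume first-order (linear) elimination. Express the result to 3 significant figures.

Vd(total) = 88 kg × 9.4 L/kg = 827.2 L
CL = ln 2 · Vd / t½ = 0.693 × 827.2 / 31 = 18.49 L/h
Infusion rate = CL × Css = 18.49 × 1.9 = 35.13 mg/h

35.1 mg/h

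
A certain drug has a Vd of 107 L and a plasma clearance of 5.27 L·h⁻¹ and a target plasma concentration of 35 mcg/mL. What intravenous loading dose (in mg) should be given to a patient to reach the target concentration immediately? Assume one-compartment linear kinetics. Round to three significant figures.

The loading dose fills Vd to the target concentration; clearance is irrelevant here.
LD = Vd × C = 107.0 × 35.00 = 3745 mg

3750 mg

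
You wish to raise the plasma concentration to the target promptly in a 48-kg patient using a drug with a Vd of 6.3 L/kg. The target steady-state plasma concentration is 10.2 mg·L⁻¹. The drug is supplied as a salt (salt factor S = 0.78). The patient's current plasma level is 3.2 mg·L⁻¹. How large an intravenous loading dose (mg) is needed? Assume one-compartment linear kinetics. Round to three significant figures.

Vd = 6.3 L/kg × 48 kg = 302.4 L
The loading dose fills Vd to the target concentration.
Concentration deficit ΔC = 10.2 − 3.2 = 7.000 mg/L
LD = Vd × ΔC / S = 302.4 × 7.000 / 0.78 = 2714 mg

2710 mg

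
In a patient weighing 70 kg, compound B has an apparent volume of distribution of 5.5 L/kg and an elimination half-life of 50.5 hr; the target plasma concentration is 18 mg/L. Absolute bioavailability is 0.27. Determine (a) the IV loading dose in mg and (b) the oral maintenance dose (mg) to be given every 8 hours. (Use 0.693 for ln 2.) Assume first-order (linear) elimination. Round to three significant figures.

(a) 6930 mg; (b) 2820 mg

Vd(total) = 70 kg × 5.5 L/kg = 385.0 L
LD = Vd × C = 385.0 × 18 = 6930 mg
CL = 0.693 × Vd / t½ = 0.693 × 385.0 / 50.5 = 5.283 L/h
D = CL × Css × τ / F = 5.283 × 18 × 8 / 0.27 = 2818 mg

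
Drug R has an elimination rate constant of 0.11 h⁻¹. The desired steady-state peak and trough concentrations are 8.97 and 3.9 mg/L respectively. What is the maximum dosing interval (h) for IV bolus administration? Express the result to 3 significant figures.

7.57 h

Between IV bolus doses, concentration decays as C = C₀·e^(−kτ), so C_peak/C_trough = e^(kτ).
τ_max = ln(C_peak/C_trough) / k = ln(8.97/3.9) / 0.1100 = 0.8329 / 0.1100 = 7.572 h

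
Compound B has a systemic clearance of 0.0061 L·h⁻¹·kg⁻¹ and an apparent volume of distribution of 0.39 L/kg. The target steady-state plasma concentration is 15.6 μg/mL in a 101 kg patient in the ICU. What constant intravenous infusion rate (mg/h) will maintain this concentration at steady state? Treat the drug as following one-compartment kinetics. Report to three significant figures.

CL = 0.0061 L·h⁻¹·kg⁻¹ × 101 kg = 0.6161 L/h
Infusion rate = CL · Css = 0.6161 L/h × 15.6 mg/L = 9.611 mg/h

9.61 mg/h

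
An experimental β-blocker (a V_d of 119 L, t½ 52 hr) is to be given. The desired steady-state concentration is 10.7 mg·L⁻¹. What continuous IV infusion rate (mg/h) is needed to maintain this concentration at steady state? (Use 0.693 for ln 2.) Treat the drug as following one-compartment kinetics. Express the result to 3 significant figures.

17.0 mg/h

CL = 0.693 × Vd / t½ = 0.693 × 119.0 / 52 = 1.586 L/h
Infusion rate = CL × Css = 1.586 × 10.7 = 16.97 mg/h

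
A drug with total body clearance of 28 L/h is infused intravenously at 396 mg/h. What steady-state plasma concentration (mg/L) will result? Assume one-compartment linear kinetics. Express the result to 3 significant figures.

14.1 mg/L

Css = rate / CL = 396 / 28.00 = 14.14 mg/L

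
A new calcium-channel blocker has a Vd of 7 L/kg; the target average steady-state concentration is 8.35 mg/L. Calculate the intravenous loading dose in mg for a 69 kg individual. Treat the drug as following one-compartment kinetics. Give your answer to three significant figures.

Vd = 7 L/kg × 69 kg = 483.0 L
The loading dose fills Vd to the target concentration.
LD = Vd × C = 483.0 × 8.350 = 4033 mg

4030 mg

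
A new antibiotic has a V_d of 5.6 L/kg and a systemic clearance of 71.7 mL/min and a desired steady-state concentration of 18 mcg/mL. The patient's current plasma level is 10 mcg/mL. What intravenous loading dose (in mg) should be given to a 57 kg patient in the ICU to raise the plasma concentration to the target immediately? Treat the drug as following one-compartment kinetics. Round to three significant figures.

2550 mg

Total Vd = 5.6 × 57 = 319.2 L
The loading dose fills Vd to the target concentration.
Concentration deficit ΔC = 18 − 10 = 8.000 mg/L
LD = Vd × ΔC = 319.2 × 8.000 = 2554 mg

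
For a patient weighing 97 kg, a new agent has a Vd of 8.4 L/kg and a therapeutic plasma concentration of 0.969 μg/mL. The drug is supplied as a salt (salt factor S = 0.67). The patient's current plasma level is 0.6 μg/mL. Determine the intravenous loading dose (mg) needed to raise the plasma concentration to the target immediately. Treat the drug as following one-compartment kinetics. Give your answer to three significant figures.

449 mg

Vd = 8.4 L/kg × 97 kg = 814.8 L
Concentration deficit ΔC = 0.969 − 0.6 = 0.3690 mg/L
LD = Vd × ΔC / S = 814.8 × 0.3690 / 0.67 = 448.7 mg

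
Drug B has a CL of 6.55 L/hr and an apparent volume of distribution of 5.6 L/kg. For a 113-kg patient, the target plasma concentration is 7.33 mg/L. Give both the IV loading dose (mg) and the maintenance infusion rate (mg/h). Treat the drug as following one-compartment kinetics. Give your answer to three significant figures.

Vd = 5.6 L/kg × 113 kg = 632.8 L
Loading: fill Vd to C_target → 632.8 L × 7.33 mg/L = 4638 mg
Infusion rate = 6.550 L/h × 7.33 mg/L = 48.01 mg/h

(a) 4640 mg; (b) 48.0 mg/h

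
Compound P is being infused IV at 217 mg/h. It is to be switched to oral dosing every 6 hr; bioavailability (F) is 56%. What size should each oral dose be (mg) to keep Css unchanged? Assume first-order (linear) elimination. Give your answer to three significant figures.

To maintain the same Css, the systemic dosing rate must be unchanged: F·D/τ = infusion rate.
D = rate × τ / F = 217 × 6 / 0.56 = 2325 mg

2330 mg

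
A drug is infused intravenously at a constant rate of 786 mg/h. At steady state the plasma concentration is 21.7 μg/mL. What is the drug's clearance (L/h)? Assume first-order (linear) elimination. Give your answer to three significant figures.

At steady state, infusion rate = CL × Css, so CL = rate / Css.
CL = 786 / 21.7 = 36.22 L/h

36.2 L/h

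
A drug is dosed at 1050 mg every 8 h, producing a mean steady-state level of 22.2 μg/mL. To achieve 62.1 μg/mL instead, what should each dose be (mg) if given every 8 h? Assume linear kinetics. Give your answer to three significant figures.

2940 mg

With linear kinetics, Css is proportional to dose rate (D/τ) at fixed clearance.
D₂ = D₁ × (Css,target / Css,current) = 1050 × 62.1/22.2 = 2937 mg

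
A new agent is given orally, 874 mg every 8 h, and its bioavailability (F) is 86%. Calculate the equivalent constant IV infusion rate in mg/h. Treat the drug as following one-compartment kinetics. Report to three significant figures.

94.0 mg/h

Equivalent systemic input: infusion rate = F·D/τ.
Rate = 0.86 × 874 / 8 = 93.96 mg/h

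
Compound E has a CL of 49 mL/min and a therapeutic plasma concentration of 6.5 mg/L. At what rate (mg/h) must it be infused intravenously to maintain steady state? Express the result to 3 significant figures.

CL = 49 mL/min = 49 × 0.06 = 2.940 L/h
Rate = CL × Css = 2.940 × 6.5 = 19.11 mg/h

19.1 mg/h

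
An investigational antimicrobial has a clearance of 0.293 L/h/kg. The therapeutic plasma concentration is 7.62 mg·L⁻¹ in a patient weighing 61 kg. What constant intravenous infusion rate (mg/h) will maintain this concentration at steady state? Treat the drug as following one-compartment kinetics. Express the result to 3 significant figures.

136 mg/h

CL = 0.293 L/h/kg × 61 kg = 17.87 L/h
Rate = CL × Css = 17.87 × 7.62 = 136.2 mg/h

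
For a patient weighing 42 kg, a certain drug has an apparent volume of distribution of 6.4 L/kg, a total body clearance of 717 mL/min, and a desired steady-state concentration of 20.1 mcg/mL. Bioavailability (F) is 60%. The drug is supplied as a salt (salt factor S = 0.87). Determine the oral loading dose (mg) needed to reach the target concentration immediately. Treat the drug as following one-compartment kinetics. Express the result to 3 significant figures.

10400 mg

Total Vd = 6.4 × 42 = 268.8 L
LD = Vd × C / F / S = 268.8 × 20.10 / 0.6 / 0.87 = 10350 mg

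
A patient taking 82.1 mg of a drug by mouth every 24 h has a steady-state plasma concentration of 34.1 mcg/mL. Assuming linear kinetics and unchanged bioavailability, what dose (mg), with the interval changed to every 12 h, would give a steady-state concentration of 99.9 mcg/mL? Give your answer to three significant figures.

With linear kinetics, Css is proportional to dose rate (D/τ) at fixed clearance.
D₂ = D₁ × (Css,target / Css,current) × (τ₂/τ₁) = 82.1 × (99.9/34.1) × (12/24) = 120.3 mg

120 mg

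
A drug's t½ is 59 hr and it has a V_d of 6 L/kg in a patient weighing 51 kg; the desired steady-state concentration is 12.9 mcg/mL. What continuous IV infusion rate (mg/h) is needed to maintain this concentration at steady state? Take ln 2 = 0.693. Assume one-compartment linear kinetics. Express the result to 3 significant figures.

46.4 mg/h

Vd = 6 L/kg × 51 kg = 306.0 L
k = 0.693/59 = 0.01175 h⁻¹, so CL = k·Vd = 0.01175 × 306.0 = 3.596 L/h
Infusion rate = CL × Css = 3.596 × 12.9 = 46.39 mg/h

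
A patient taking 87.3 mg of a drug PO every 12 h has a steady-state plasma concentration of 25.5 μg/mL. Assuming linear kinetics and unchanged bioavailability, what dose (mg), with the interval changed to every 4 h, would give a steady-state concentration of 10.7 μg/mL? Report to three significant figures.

12.2 mg

With linear kinetics, Css is proportional to dose rate (D/τ) at fixed clearance.
D₂ = D₁ × (Css,target / Css,current) × (τ₂/τ₁) = 87.3 × (10.7/25.5) × (4/12) = 12.21 mg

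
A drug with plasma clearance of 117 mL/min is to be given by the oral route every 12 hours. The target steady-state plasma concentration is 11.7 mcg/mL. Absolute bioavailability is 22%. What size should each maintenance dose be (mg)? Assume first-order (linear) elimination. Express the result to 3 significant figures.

CL = 117 mL/min = 117 × 0.06 = 7.020 L/h
At steady state, dose per interval replaces the amount cleared in that interval: F·D/τ = CL·Css.
D = CL × Css × τ / F = 7.020 × 11.7 × 12 / 0.22 = 4480 mg

4480 mg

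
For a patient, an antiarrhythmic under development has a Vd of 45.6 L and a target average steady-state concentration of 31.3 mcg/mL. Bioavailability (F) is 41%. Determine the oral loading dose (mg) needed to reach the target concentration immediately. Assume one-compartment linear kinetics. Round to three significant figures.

3480 mg

LD = Vd × C / F = 45.60 × 31.30 / 0.41 = 3481 mg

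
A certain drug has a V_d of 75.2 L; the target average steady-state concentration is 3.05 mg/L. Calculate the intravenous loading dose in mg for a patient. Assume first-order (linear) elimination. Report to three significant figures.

229 mg

LD = Vd × C = 75.20 × 3.050 = 229.4 mg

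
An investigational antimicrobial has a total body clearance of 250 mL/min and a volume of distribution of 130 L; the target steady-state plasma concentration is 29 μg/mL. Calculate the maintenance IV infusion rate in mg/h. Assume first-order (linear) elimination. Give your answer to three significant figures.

Convert clearance: 250 mL/min × 60 min/h ÷ 1000 mL/L = 15.00 L/h
Maintenance depends on clearance, not Vd — rate in must match rate out.
Infusion rate = CL · Css = 15.00 L/h × 29 mg/L = 435.0 mg/h

435 mg/h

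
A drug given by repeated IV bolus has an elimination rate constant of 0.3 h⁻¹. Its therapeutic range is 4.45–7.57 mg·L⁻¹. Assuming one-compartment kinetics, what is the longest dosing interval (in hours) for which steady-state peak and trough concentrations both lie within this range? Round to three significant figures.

Between IV bolus doses, concentration decays as C = C₀·e^(−kτ), so C_peak/C_trough = e^(kτ).
τ_max = ln(C_peak/C_trough) / k = ln(7.57/4.45) / 0.3000 = 0.5313 / 0.3000 = 1.771 h

1.77 h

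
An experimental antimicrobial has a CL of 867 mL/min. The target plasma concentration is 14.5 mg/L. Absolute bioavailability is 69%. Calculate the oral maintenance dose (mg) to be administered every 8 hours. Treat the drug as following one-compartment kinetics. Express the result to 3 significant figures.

8750 mg

Convert clearance: 867 mL/min × 60 min/h ÷ 1000 mL/L = 52.02 L/h
D = CL × Css × τ / F = 52.02 × 14.5 × 8 / 0.69 = 8745 mg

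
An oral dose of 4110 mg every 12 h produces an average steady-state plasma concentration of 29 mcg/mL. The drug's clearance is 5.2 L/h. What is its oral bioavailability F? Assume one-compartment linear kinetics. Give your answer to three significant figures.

0.440

F·D/τ = CL·Css at steady state → F = CL·Css·τ / D.
F = 5.2 × 29 × 12 / 4110 = 0.440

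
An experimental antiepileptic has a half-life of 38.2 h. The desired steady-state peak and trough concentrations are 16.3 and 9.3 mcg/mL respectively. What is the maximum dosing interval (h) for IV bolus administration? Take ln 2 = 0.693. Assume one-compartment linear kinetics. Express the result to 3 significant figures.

30.9 h

k = 0.693 / t½ = 0.693 / 38.2 = 0.01814 h⁻¹
Between IV bolus doses, concentration decays as C = C₀·e^(−kτ), so C_peak/C_trough = e^(kτ).
τ_max = ln(C_peak/C_trough) / k = ln(16.3/9.3) / 0.01814 = 0.5612 / 0.01814 = 30.94 h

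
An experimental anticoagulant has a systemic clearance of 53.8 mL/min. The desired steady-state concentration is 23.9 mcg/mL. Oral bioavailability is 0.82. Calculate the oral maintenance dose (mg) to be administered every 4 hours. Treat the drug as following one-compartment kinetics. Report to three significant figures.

CL = 53.8 mL/min × 60/1000 = 3.228 L/h
D = CL × Css × τ / F = 3.228 × 23.9 × 4 / 0.82 = 376.3 mg

376 mg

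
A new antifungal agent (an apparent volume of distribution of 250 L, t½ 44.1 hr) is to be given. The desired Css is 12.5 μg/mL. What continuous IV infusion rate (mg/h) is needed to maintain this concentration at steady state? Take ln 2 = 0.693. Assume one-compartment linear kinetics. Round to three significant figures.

49.1 mg/h

CL = 0.693 × Vd / t½ = 0.693 × 250.0 / 44.1 = 3.929 L/h
Infusion rate = CL × Css = 3.929 × 12.5 = 49.11 mg/h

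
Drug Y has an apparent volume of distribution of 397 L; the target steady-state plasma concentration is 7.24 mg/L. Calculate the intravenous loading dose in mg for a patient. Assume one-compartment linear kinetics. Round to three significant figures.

LD = Vd × C = 397.0 × 7.240 = 2874 mg

2870 mg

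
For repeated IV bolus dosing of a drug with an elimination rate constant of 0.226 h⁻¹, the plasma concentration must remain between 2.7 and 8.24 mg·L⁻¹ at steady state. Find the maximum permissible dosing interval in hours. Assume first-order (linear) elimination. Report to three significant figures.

Between IV bolus doses, concentration decays as C = C₀·e^(−kτ), so C_peak/C_trough = e^(kτ).
τ_max = ln(C_peak/C_trough) / k = ln(8.24/2.7) / 0.2260 = 1.116 / 0.2260 = 4.938 h

4.94 h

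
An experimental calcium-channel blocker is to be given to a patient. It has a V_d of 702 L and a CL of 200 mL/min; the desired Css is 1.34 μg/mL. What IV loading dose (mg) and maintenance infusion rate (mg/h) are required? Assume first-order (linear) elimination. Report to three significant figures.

(a) 941 mg; (b) 16.1 mg/h

Loading dose = Vd × C = 702.0 × 1.34 = 940.7 mg
CL = 200 mL/min = 200 × 0.06 = 12.00 L/h
Maintenance infusion rate = CL × Css = 12.00 × 1.34 = 16.08 mg/h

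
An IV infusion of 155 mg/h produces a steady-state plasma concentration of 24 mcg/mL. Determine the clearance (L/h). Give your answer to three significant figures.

At steady state, infusion rate = CL × Css, so CL = rate / Css.
CL = 155 / 24 = 6.458 L/h

6.46 L/h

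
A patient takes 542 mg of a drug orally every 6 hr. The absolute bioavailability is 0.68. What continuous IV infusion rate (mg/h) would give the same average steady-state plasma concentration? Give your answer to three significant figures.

Equivalent systemic input: infusion rate = F·D/τ.
Rate = 0.68 × 542 / 6 = 61.43 mg/h

61.4 mg/h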